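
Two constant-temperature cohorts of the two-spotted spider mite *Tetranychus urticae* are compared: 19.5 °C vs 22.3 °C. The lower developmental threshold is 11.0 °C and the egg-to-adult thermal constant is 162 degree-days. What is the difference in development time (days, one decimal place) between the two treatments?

4.7 days

At 19.5 °C: 162 / (19.5 − 11.0) = 162 / 8.5 = 19.059 d.
At 22.3 °C: 162 / (22.3 − 11.0) = 162 / 11.3 = 14.336 d.
Difference = |19.059 − 14.336| = 4.723 ≈ 4.7 days.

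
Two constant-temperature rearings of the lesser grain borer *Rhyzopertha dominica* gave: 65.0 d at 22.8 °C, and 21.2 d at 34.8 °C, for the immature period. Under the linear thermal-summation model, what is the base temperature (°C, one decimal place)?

17.0 °C

Under the model K = D·(T − T_b), so D₁·(T₁ − T_b) = D₂·(T₂ − T_b).
65.0·(22.8 − T_b) = 21.2·(34.8 − T_b)
T_b = (65.0·22.8 − 21.2·34.8) / (65.0 − 21.2) = 744.24 / 43.8 = 16.992 °C ≈ 17.0 °C.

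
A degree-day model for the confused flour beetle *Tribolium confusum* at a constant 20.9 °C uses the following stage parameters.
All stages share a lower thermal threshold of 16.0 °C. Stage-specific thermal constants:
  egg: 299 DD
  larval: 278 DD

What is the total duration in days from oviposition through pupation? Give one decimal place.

Daily accumulation at 20.9 °C = 20.9 − 16.0 = 4.9 DD/day.
Total K = 299 + 278 = 577 DD.
Total duration = 577 / 4.9 = 117.755 ≈ 117.8 days.

117.8 days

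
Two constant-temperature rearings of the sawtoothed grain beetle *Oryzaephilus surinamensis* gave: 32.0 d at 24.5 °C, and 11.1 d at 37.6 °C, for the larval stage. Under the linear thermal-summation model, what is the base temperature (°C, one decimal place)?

Equal thermal constants: D₁(T₁ − T_b) = D₂(T₂ − T_b).
32.0·(24.5 − T_b) = 11.1·(37.6 − T_b)
T_b = (32.0·24.5 − 11.1·37.6) / (32.0 − 11.1) = 366.64 / 20.9 = 17.543 °C ≈ 17.5 °C.

17.5 °C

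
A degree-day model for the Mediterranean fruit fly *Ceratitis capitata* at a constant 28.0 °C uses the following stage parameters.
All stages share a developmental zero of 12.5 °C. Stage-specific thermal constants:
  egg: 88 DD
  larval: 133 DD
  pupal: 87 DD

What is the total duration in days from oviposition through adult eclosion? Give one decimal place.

19.9 days

Daily accumulation at 28.0 °C = 28.0 − 12.5 = 15.5 DD/day.
Total K = 88 + 133 + 87 = 308 DD.
Total duration = 308 / 15.5 = 19.871 ≈ 19.9 days.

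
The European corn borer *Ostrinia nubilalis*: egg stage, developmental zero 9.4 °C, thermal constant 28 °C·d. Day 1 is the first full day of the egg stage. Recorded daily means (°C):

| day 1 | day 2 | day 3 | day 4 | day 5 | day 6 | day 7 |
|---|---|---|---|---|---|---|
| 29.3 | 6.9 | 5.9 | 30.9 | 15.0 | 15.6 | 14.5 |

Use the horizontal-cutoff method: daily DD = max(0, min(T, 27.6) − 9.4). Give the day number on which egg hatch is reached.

Daily DD above 9.4 °C (capped at 18.2): 18.2, 0.0, 0.0, 18.2, 5.6, 6.2, 5.1.
Cumulative: 18.2, 18.2, 18.2, 36.4, 42.0, 48.2, 53.3.
The total first reaches 28 DD on day 4.

day 4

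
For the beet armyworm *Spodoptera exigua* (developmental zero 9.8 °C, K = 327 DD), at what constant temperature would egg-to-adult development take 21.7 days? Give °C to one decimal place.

24.9 °C

Required daily accumulation = 327 / 21.7 = 15.069 DD/day.
T = T_base + 15.069 = 9.8 + 15.069 = 24.869 ≈ 24.9 °C.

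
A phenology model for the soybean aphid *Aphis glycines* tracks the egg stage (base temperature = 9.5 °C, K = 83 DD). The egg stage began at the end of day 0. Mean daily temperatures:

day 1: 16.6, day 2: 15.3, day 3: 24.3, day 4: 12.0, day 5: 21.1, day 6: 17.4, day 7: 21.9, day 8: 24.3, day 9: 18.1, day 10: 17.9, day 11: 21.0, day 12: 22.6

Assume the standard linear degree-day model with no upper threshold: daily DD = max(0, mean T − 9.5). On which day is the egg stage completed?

Daily DD above 9.5 °C: 7.1, 5.8, 14.8, 2.5, 11.6, 7.9, 12.4, 14.8, 8.6, 8.4, 11.5, 13.1.
Cumulative: 7.1, 12.9, 27.7, 30.2, 41.8, 49.7, 62.1, 76.9, 85.5, 93.9, 105.4, 118.5.
The total first reaches 83 DD on day 9.

day 9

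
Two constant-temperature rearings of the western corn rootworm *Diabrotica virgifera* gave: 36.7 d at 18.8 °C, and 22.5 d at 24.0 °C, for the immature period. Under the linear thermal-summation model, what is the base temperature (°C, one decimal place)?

10.6 °C

Linear rate model ⇒ the product D·(T − T_b) is constant across temperatures.
36.7·(18.8 − T_b) = 22.5·(24.0 − T_b)
T_b = (36.7·18.8 − 22.5·24.0) / (36.7 − 22.5) = 149.96 / 14.2 = 10.561 °C ≈ 10.6 °C.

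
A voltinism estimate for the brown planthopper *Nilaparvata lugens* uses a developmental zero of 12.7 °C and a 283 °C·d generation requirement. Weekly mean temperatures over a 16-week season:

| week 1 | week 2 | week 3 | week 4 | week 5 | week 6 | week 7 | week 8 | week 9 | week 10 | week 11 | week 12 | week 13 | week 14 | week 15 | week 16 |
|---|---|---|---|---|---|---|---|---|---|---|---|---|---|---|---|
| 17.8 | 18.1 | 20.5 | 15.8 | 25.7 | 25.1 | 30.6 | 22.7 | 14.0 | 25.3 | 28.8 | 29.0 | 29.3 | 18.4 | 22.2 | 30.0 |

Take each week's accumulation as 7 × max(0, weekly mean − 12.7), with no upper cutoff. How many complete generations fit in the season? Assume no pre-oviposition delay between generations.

4 generations

Weekly DD (7 × max(0, T̄ − 12.7)): 35.7, 37.8, 54.6, 21.7, 91.0, 86.8, 125.3, 70.0, 9.1, 88.2, 112.7, 114.1, 116.2, 39.9, 66.5, 121.1.
Season total = 1190.7 DD.
Complete generations = ⌊1190.7 / 283⌋ = 4.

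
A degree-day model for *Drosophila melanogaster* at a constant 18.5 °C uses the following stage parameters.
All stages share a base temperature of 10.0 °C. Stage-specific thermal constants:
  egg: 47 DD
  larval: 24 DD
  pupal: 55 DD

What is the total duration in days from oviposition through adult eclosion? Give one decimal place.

Daily accumulation at 18.5 °C = 18.5 − 10.0 = 8.5 DD/day.
Total K = 47 + 24 + 55 = 126 DD.
Total duration = 126 / 8.5 = 14.824 ≈ 14.8 days.

14.8 days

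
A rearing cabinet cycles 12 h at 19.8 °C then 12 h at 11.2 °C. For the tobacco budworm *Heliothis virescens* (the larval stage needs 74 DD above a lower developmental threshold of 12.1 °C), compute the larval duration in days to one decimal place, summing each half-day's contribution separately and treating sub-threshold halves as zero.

19.2 days

Day half: max(0, 19.8 − 12.1) × 0.5 = 7.7 × 0.5 = 3.85 DD.
Night half: max(0, 11.2 − 12.1) × 0.5 = 0.0 × 0.5 = 0.00 DD.
Per 24 h: 3.85 DD/day.
Duration = 74 / 3.85 = 19.221 ≈ 19.2 days.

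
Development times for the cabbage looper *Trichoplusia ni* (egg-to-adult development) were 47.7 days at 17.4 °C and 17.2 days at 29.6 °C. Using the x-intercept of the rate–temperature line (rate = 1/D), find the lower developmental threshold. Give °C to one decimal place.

10.5 °C

Equal thermal constants: D₁(T₁ − T_b) = D₂(T₂ − T_b).
47.7·(17.4 − T_b) = 17.2·(29.6 − T_b)
T_b = (47.7·17.4 − 17.2·29.6) / (47.7 − 17.2) = 320.86 / 30.5 = 10.520 °C ≈ 10.5 °C.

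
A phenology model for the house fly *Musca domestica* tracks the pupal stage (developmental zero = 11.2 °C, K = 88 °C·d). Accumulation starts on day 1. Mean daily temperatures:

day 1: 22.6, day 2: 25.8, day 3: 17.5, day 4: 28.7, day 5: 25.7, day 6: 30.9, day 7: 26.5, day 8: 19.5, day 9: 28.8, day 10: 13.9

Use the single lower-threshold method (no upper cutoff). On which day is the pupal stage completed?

day 7

Daily DD above 11.2 °C: 11.4, 14.6, 6.3, 17.5, 14.5, 19.7, 15.3, 8.3, 17.6, 2.7.
Cumulative: 11.4, 26.0, 32.3, 49.8, 64.3, 84.0, 99.3, 107.6, 125.2, 127.9.
The total first reaches 88 DD on day 7.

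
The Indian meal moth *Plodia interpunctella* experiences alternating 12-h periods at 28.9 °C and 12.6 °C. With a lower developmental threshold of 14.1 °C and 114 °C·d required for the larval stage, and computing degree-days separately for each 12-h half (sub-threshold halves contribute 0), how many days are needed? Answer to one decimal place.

15.4 days

Day half: max(0, 28.9 − 14.1) × 0.5 = 14.8 × 0.5 = 7.40 DD.
Night half: max(0, 12.6 − 14.1) × 0.5 = 0.0 × 0.5 = 0.00 DD.
Per 24 h: 7.40 DD/day.
Duration = 114 / 7.40 = 15.405 ≈ 15.4 days.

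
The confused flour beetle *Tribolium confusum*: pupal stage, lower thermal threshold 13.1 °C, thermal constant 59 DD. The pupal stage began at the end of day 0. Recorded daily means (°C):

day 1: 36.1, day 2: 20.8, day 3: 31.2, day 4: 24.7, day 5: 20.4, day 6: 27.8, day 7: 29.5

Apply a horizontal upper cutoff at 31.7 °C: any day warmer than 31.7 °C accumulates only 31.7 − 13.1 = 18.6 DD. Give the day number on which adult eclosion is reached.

day 5

Daily DD above 13.1 °C (capped at 18.6): 18.6, 7.7, 18.1, 11.6, 7.3, 14.7, 16.4.
Cumulative: 18.6, 26.3, 44.4, 56.0, 63.3, 78.0, 94.4.
The total first reaches 59 DD on day 5.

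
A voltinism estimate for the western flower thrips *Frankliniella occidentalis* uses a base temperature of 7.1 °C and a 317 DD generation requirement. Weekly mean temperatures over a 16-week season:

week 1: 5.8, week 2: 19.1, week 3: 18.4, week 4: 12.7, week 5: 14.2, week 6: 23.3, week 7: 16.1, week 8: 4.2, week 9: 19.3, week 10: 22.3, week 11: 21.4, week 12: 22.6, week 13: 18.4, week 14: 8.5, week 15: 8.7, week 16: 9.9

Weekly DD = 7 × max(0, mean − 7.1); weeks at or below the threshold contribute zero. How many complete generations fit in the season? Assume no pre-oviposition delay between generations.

Weekly DD (7 × max(0, T̄ − 7.1)): 0.0, 84.0, 79.1, 39.2, 49.7, 113.4, 63.0, 0.0, 85.4, 106.4, 100.1, 108.5, 79.1, 9.8, 11.2, 19.6.
Season total = 948.5 DD.
Complete generations = ⌊948.5 / 317⌋ = 2.

2 generations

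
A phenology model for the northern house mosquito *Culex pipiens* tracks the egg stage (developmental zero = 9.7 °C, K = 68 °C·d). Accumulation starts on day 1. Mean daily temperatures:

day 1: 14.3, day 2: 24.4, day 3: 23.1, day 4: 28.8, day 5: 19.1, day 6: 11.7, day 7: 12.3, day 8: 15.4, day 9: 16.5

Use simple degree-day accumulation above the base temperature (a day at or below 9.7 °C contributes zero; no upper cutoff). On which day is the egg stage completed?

day 8

Daily DD above 9.7 °C: 4.6, 14.7, 13.4, 19.1, 9.4, 2.0, 2.6, 5.7, 6.8.
Cumulative: 4.6, 19.3, 32.7, 51.8, 61.2, 63.2, 65.8, 71.5, 78.3.
The total first reaches 68 DD on day 8.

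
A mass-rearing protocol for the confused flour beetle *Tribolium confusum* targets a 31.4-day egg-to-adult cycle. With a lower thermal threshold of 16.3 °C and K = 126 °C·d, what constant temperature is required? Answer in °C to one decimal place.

20.3 °C

Required daily accumulation = 126 / 31.4 = 4.013 DD/day.
T = T_base + 4.013 = 16.3 + 4.013 = 20.313 ≈ 20.3 °C.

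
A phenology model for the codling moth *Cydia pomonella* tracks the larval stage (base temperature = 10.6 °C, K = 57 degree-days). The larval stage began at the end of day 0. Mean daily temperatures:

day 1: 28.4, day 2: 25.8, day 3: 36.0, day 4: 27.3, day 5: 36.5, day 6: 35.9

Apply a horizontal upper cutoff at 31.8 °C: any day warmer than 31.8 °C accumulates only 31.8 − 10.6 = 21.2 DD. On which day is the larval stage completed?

Daily DD above 10.6 °C (capped at 21.2): 17.8, 15.2, 21.2, 16.7, 21.2, 21.2.
Cumulative: 17.8, 33.0, 54.2, 70.9, 92.1, 113.3.
The total first reaches 57 DD on day 4.

day 4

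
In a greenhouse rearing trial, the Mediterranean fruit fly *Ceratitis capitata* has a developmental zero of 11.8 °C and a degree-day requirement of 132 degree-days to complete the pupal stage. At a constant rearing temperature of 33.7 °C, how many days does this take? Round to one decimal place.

6.0 days

Daily accumulation = 33.7 − 11.8 = 21.9 DD/day.
Duration = 132 / 21.9 = 6.027 ≈ 6.0 days.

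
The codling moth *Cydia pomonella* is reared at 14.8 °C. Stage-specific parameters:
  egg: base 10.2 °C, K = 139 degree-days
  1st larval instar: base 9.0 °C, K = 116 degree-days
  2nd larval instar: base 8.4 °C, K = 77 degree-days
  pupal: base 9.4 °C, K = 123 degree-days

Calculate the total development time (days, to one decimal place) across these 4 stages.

85.0 days

egg: 139 / (14.8 − 10.2) = 139 / 4.6 = 30.217 d.
1st larval instar: 116 / (14.8 − 9.0) = 116 / 5.8 = 20.000 d.
2nd larval instar: 77 / (14.8 − 8.4) = 77 / 6.4 = 12.031 d.
pupal: 123 / (14.8 − 9.4) = 123 / 5.4 = 22.778 d.
Sum = 85.026 ≈ 85.0 days.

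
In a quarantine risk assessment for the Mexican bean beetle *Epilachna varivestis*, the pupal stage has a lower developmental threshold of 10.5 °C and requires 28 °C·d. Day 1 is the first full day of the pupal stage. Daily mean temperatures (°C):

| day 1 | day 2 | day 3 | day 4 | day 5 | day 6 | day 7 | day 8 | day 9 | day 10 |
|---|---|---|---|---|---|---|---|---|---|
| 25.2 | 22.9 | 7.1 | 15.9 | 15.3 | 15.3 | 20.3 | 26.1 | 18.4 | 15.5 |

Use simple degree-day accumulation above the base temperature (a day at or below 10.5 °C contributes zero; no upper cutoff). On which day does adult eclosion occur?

day 4

Daily DD above 10.5 °C: 14.7, 12.4, 0.0, 5.4, 4.8, 4.8, 9.8, 15.6, 7.9, 5.0.
Cumulative: 14.7, 27.1, 27.1, 32.5, 37.3, 42.1, 51.9, 67.5, 75.4, 80.4.
The total first reaches 28 DD on day 4.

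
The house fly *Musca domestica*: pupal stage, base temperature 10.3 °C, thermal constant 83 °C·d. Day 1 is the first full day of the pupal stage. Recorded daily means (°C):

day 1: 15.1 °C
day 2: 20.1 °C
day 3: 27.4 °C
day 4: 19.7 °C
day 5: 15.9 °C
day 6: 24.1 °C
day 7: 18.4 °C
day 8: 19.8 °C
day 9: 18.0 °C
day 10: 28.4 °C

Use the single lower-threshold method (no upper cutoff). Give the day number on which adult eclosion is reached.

day 9

Daily DD above 10.3 °C: 4.8, 9.8, 17.1, 9.4, 5.6, 13.8, 8.1, 9.5, 7.7, 18.1.
Cumulative: 4.8, 14.6, 31.7, 41.1, 46.7, 60.5, 68.6, 78.1, 85.8, 103.9.
The total first reaches 83 DD on day 9.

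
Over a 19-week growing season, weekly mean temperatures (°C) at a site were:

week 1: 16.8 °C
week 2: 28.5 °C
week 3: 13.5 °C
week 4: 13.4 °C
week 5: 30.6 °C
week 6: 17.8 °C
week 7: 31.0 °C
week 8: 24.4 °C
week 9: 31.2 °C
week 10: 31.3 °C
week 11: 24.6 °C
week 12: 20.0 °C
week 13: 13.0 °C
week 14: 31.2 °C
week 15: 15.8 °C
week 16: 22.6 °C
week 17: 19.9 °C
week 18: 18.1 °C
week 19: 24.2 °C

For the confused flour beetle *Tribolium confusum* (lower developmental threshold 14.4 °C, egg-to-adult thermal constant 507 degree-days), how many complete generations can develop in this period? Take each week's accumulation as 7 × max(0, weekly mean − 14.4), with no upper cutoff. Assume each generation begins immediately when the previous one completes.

Weekly DD (7 × max(0, T̄ − 14.4)): 16.8, 98.7, 0.0, 0.0, 113.4, 23.8, 116.2, 70.0, 117.6, 118.3, 71.4, 39.2, 0.0, 117.6, 9.8, 57.4, 38.5, 25.9, 68.6.
Season total = 1103.2 DD.
Complete generations = ⌊1103.2 / 507⌋ = 2.

2 generations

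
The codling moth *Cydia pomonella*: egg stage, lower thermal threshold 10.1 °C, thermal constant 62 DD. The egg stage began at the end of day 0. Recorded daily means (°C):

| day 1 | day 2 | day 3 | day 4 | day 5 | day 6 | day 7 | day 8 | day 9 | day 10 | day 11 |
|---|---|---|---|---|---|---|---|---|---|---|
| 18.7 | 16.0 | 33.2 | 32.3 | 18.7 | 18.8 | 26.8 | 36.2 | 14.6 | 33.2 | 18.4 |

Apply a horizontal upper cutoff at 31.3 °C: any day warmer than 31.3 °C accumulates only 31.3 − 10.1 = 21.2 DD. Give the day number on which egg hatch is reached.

Daily DD above 10.1 °C (capped at 21.2): 8.6, 5.9, 21.2, 21.2, 8.6, 8.7, 16.7, 21.2, 4.5, 21.2, 8.3.
Cumulative: 8.6, 14.5, 35.7, 56.9, 65.5, 74.2, 90.9, 112.1, 116.6, 137.8, 146.1.
The total first reaches 62 DD on day 5.

day 5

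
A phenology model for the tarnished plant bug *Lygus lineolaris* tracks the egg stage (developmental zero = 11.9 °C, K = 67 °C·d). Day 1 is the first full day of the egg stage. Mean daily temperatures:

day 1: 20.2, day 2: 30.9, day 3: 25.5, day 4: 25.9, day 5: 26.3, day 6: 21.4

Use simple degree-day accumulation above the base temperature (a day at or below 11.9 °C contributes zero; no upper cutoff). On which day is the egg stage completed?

day 5

Daily DD above 11.9 °C: 8.3, 19.0, 13.6, 14.0, 14.4, 9.5.
Cumulative: 8.3, 27.3, 40.9, 54.9, 69.3, 78.8.
The total first reaches 67 DD on day 5.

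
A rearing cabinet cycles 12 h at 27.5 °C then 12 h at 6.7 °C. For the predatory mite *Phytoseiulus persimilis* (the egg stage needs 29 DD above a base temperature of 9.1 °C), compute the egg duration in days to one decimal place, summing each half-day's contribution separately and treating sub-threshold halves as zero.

Day half: max(0, 27.5 − 9.1) × 0.5 = 18.4 × 0.5 = 9.20 DD.
Night half: max(0, 6.7 − 9.1) × 0.5 = 0.0 × 0.5 = 0.00 DD.
Per 24 h: 9.20 DD/day.
Duration = 29 / 9.20 = 3.152 ≈ 3.2 days.

3.2 days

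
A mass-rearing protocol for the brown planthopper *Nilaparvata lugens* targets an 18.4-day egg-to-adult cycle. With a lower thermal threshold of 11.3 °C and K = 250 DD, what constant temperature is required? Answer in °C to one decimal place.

Required daily accumulation = 250 / 18.4 = 13.587 DD/day.
T = T_base + 13.587 = 11.3 + 13.587 = 24.887 ≈ 24.9 °C.

24.9 °C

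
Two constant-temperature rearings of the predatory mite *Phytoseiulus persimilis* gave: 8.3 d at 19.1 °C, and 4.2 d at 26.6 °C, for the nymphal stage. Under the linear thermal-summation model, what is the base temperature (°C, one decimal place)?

11.4 °C

Linear rate model ⇒ the product D·(T − T_b) is constant across temperatures.
8.3·(19.1 − T_b) = 4.2·(26.6 − T_b)
T_b = (8.3·19.1 − 4.2·26.6) / (8.3 − 4.2) = 46.81 / 4.1 = 11.417 °C ≈ 11.4 °C.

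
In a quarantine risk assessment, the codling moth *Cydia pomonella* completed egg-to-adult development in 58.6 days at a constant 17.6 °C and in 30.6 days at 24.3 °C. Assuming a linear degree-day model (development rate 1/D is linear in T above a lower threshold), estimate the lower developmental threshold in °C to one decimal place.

10.3 °C

Linear rate model ⇒ the product D·(T − T_b) is constant across temperatures.
58.6·(17.6 − T_b) = 30.6·(24.3 − T_b)
T_b = (58.6·17.6 − 30.6·24.3) / (58.6 − 30.6) = 287.78 / 28.0 = 10.278 °C ≈ 10.3 °C.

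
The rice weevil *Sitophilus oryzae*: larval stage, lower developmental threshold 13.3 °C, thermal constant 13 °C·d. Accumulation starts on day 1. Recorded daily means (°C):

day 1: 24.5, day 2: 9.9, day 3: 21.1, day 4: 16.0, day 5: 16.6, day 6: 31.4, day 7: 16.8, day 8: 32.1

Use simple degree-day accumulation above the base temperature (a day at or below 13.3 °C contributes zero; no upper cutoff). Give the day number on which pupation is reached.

Daily DD above 13.3 °C: 11.2, 0.0, 7.8, 2.7, 3.3, 18.1, 3.5, 18.8.
Cumulative: 11.2, 11.2, 19.0, 21.7, 25.0, 43.1, 46.6, 65.4.
The total first reaches 13 DD on day 3.

day 3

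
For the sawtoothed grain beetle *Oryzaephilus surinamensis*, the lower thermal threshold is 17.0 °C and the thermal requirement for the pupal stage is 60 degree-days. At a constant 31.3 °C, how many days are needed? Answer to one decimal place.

4.2 days

Daily accumulation = 31.3 − 17.0 = 14.3 DD/day.
Duration = 60 / 14.3 = 4.196 ≈ 4.2 days.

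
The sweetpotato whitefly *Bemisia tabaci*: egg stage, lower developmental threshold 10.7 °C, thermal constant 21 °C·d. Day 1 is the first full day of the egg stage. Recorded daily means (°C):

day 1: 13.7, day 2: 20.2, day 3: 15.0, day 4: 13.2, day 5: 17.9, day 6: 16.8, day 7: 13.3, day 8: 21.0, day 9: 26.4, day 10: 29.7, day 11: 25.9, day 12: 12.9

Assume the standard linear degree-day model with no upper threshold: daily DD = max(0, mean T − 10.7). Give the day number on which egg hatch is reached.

Daily DD above 10.7 °C: 3.0, 9.5, 4.3, 2.5, 7.2, 6.1, 2.6, 10.3, 15.7, 19.0, 15.2, 2.2.
Cumulative: 3.0, 12.5, 16.8, 19.3, 26.5, 32.6, 35.2, 45.5, 61.2, 80.2, 95.4, 97.6.
The total first reaches 21 DD on day 5.

day 5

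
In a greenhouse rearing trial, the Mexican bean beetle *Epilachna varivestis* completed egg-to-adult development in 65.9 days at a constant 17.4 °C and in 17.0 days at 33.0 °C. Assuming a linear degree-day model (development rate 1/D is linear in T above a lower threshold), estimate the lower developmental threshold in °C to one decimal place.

12.0 °C

Linear rate model ⇒ the product D·(T − T_b) is constant across temperatures.
65.9·(17.4 − T_b) = 17.0·(33.0 − T_b)
T_b = (65.9·17.4 − 17.0·33.0) / (65.9 − 17.0) = 585.66 / 48.9 = 11.977 °C ≈ 12.0 °C.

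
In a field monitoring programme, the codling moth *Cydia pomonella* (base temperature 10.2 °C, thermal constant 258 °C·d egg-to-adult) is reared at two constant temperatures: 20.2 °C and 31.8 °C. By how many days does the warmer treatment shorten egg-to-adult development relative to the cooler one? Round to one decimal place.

At 20.2 °C: 258 / (20.2 − 10.2) = 258 / 10.0 = 25.800 d.
At 31.8 °C: 258 / (31.8 − 10.2) = 258 / 21.6 = 11.944 d.
Difference = |25.800 − 11.944| = 13.856 ≈ 13.9 days.

13.9 days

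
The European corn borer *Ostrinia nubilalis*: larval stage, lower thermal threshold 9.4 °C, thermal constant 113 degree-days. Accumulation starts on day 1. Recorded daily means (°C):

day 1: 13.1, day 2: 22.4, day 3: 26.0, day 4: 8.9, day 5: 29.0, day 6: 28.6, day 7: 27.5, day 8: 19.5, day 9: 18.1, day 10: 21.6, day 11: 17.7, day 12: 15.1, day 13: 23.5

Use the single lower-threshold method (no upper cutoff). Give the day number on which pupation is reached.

Daily DD above 9.4 °C: 3.7, 13.0, 16.6, 0.0, 19.6, 19.2, 18.1, 10.1, 8.7, 12.2, 8.3, 5.7, 14.1.
Cumulative: 3.7, 16.7, 33.3, 33.3, 52.9, 72.1, 90.2, 100.3, 109.0, 121.2, 129.5, 135.2, 149.3.
The total first reaches 113 DD on day 10.

day 10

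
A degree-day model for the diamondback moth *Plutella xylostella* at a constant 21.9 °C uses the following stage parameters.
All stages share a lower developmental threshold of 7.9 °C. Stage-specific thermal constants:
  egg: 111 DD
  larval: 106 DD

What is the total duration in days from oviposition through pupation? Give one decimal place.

15.5 days

Daily accumulation at 21.9 °C = 21.9 − 7.9 = 14.0 DD/day.
Total K = 111 + 106 = 217 DD.
Total duration = 217 / 14.0 = 15.500 ≈ 15.5 days.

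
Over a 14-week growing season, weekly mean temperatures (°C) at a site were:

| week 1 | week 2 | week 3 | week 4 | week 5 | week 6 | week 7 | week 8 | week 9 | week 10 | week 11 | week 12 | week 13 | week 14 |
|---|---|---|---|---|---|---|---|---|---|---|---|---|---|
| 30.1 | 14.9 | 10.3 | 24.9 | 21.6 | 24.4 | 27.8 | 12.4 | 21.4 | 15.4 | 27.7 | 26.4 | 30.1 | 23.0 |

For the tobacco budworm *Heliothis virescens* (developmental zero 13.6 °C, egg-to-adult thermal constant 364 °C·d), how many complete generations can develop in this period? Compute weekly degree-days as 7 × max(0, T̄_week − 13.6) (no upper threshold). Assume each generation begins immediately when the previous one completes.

Weekly DD (7 × max(0, T̄ − 13.6)): 115.5, 9.1, 0.0, 79.1, 56.0, 75.6, 99.4, 0.0, 54.6, 12.6, 98.7, 89.6, 115.5, 65.8.
Season total = 871.5 DD.
Complete generations = ⌊871.5 / 364⌋ = 2.

2 generations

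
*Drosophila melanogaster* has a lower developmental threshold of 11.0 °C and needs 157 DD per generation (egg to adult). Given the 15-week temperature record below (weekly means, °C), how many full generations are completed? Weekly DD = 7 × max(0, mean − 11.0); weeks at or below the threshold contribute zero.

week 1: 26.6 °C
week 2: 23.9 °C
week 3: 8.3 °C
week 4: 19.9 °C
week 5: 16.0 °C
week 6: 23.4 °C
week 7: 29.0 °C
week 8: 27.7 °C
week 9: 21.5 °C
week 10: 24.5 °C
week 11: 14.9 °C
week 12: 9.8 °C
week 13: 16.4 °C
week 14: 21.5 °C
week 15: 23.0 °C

Weekly DD (7 × max(0, T̄ − 11.0)): 109.2, 90.3, 0.0, 62.3, 35.0, 86.8, 126.0, 116.9, 73.5, 94.5, 27.3, 0.0, 37.8, 73.5, 84.0.
Season total = 1017.1 DD.
Complete generations = ⌊1017.1 / 157⌋ = 6.

6 generations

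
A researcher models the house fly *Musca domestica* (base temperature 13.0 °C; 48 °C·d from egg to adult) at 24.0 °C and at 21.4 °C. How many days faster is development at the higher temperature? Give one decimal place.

1.4 days

At 24.0 °C: 48 / (24.0 − 13.0) = 48 / 11.0 = 4.364 d.
At 21.4 °C: 48 / (21.4 − 13.0) = 48 / 8.4 = 5.714 d.
Difference = |4.364 − 5.714| = 1.351 ≈ 1.4 days.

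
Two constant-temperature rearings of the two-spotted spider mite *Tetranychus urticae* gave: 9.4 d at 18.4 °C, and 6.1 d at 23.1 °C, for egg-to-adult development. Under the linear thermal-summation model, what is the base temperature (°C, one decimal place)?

Linear rate model ⇒ the product D·(T − T_b) is constant across temperatures.
9.4·(18.4 − T_b) = 6.1·(23.1 − T_b)
T_b = (9.4·18.4 − 6.1·23.1) / (9.4 − 6.1) = 32.05 / 3.3 = 9.712 °C ≈ 9.7 °C.

9.7 °C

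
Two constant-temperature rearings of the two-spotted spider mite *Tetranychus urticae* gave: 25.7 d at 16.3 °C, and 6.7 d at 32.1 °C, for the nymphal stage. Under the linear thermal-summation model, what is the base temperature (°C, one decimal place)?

10.7 °C

Linear rate model ⇒ the product D·(T − T_b) is constant across temperatures.
25.7·(16.3 − T_b) = 6.7·(32.1 − T_b)
T_b = (25.7·16.3 − 6.7·32.1) / (25.7 − 6.7) = 203.84 / 19.0 = 10.728 °C ≈ 10.7 °C.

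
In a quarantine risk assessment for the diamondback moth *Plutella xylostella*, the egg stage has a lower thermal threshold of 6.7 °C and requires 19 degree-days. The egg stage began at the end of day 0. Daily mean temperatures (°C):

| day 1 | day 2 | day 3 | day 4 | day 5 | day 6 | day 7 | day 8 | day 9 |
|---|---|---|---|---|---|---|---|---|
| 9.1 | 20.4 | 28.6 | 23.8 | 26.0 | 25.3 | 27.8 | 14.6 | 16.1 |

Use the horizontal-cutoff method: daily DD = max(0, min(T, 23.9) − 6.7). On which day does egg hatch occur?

Daily DD above 6.7 °C (capped at 17.2): 2.4, 13.7, 17.2, 17.1, 17.2, 17.2, 17.2, 7.9, 9.4.
Cumulative: 2.4, 16.1, 33.3, 50.4, 67.6, 84.8, 102.0, 109.9, 119.3.
The total first reaches 19 DD on day 3.

day 3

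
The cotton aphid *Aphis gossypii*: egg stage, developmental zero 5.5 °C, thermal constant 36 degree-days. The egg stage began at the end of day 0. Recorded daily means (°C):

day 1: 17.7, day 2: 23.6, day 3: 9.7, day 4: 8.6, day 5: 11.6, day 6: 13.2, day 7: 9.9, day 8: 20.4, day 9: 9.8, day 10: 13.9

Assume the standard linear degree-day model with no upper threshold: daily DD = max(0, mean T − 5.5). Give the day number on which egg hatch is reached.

day 4

Daily DD above 5.5 °C: 12.2, 18.1, 4.2, 3.1, 6.1, 7.7, 4.4, 14.9, 4.3, 8.4.
Cumulative: 12.2, 30.3, 34.5, 37.6, 43.7, 51.4, 55.8, 70.7, 75.0, 83.4.
The total first reaches 36 DD on day 4.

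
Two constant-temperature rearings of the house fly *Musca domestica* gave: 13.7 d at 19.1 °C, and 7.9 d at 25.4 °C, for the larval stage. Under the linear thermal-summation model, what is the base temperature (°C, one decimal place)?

Linear rate model ⇒ the product D·(T − T_b) is constant across temperatures.
13.7·(19.1 − T_b) = 7.9·(25.4 − T_b)
T_b = (13.7·19.1 − 7.9·25.4) / (13.7 − 7.9) = 61.01 / 5.8 = 10.519 °C ≈ 10.5 °C.

10.5 °C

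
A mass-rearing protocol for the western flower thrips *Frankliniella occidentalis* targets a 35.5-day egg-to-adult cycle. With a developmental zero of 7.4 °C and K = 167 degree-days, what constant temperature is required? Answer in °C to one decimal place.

Required daily accumulation = 167 / 35.5 = 4.704 DD/day.
T = T_base + 4.704 = 7.4 + 4.704 = 12.104 ≈ 12.1 °C.

12.1 °C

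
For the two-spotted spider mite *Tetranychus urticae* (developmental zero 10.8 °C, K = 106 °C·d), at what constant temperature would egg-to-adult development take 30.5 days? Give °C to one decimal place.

Required daily accumulation = 106 / 30.5 = 3.475 DD/day.
T = T_base + 3.475 = 10.8 + 3.475 = 14.275 ≈ 14.3 °C.

14.3 °C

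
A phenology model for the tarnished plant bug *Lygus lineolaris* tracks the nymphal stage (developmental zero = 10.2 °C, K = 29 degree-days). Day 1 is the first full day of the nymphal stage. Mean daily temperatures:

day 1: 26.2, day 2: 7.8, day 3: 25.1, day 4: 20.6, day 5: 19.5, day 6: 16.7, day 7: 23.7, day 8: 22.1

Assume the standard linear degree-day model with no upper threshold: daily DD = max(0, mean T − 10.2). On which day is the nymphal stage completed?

Daily DD above 10.2 °C: 16.0, 0.0, 14.9, 10.4, 9.3, 6.5, 13.5, 11.9.
Cumulative: 16.0, 16.0, 30.9, 41.3, 50.6, 57.1, 70.6, 82.5.
The total first reaches 29 DD on day 3.

day 3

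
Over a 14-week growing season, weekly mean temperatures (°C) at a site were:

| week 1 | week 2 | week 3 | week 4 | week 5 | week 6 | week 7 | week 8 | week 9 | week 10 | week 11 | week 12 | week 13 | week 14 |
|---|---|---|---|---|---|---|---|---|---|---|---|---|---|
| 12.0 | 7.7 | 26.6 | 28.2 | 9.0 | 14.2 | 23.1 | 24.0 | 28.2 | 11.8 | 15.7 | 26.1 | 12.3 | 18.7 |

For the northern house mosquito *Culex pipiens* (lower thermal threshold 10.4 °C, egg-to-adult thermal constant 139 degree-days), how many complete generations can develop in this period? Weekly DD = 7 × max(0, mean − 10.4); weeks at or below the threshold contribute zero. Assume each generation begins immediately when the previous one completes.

Weekly DD (7 × max(0, T̄ − 10.4)): 11.2, 0.0, 113.4, 124.6, 0.0, 26.6, 88.9, 95.2, 124.6, 9.8, 37.1, 109.9, 13.3, 58.1.
Season total = 812.7 DD.
Complete generations = ⌊812.7 / 139⌋ = 5.

5 generations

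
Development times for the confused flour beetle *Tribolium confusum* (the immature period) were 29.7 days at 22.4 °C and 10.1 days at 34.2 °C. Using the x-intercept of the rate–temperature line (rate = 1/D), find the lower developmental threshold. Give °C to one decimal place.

16.3 °C

Linear rate model ⇒ the product D·(T − T_b) is constant across temperatures.
29.7·(22.4 − T_b) = 10.1·(34.2 − T_b)
T_b = (29.7·22.4 − 10.1·34.2) / (29.7 − 10.1) = 319.86 / 19.6 = 16.319 °C ≈ 16.3 °C.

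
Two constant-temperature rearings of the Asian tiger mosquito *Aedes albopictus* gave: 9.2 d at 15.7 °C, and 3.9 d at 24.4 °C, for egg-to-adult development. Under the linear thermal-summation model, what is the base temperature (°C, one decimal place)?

9.3 °C

Equal thermal constants: D₁(T₁ − T_b) = D₂(T₂ − T_b).
9.2·(15.7 − T_b) = 3.9·(24.4 − T_b)
T_b = (9.2·15.7 − 3.9·24.4) / (9.2 − 3.9) = 49.28 / 5.3 = 9.298 °C ≈ 9.3 °C.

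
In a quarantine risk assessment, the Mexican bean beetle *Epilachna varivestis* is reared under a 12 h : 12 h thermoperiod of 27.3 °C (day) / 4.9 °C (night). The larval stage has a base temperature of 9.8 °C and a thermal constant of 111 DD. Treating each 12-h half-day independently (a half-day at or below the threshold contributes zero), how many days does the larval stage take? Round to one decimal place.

12.7 days

Day half: max(0, 27.3 − 9.8) × 0.5 = 17.5 × 0.5 = 8.75 DD.
Night half: max(0, 4.9 − 9.8) × 0.5 = 0.0 × 0.5 = 0.00 DD.
Per 24 h: 8.75 DD/day.
Duration = 111 / 8.75 = 12.686 ≈ 12.7 days.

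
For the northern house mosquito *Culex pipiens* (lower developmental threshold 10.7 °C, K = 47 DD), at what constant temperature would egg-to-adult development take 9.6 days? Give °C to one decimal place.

15.6 °C

Required daily accumulation = 47 / 9.6 = 4.896 DD/day.
T = T_base + 4.896 = 10.7 + 4.896 = 15.596 ≈ 15.6 °C.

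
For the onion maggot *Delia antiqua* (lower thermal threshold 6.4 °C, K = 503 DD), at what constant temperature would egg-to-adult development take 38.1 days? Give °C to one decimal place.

19.6 °C

Required daily accumulation = 503 / 38.1 = 13.202 DD/day.
T = T_base + 13.202 = 6.4 + 13.202 = 19.602 ≈ 19.6 °C.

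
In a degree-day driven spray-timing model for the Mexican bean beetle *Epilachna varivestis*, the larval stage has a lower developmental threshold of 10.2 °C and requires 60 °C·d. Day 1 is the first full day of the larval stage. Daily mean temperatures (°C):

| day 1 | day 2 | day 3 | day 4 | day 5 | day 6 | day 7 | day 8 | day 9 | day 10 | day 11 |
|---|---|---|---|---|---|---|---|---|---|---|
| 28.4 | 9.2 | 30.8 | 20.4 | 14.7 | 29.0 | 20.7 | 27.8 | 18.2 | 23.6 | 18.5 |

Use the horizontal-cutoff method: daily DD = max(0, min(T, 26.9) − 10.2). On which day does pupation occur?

Daily DD above 10.2 °C (capped at 16.7): 16.7, 0.0, 16.7, 10.2, 4.5, 16.7, 10.5, 16.7, 8.0, 13.4, 8.3.
Cumulative: 16.7, 16.7, 33.4, 43.6, 48.1, 64.8, 75.3, 92.0, 100.0, 113.4, 121.7.
The total first reaches 60 DD on day 6.

day 6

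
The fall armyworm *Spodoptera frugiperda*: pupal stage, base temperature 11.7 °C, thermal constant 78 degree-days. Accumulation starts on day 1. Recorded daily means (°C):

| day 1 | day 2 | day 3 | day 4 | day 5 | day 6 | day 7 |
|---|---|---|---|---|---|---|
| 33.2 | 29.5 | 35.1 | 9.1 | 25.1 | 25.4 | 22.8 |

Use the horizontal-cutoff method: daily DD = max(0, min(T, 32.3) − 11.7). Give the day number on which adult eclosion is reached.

Daily DD above 11.7 °C (capped at 20.6): 20.6, 17.8, 20.6, 0.0, 13.4, 13.7, 11.1.
Cumulative: 20.6, 38.4, 59.0, 59.0, 72.4, 86.1, 97.2.
The total first reaches 78 DD on day 6.

day 6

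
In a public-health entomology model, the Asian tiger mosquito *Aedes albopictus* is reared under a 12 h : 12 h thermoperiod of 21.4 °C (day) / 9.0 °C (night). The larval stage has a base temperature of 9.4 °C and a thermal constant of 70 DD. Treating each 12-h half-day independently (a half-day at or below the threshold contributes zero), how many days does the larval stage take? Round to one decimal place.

Day half: max(0, 21.4 − 9.4) × 0.5 = 12.0 × 0.5 = 6.00 DD.
Night half: max(0, 9.0 − 9.4) × 0.5 = 0.0 × 0.5 = 0.00 DD.
Per 24 h: 6.00 DD/day.
Duration = 70 / 6.00 = 11.667 ≈ 11.7 days.

11.7 days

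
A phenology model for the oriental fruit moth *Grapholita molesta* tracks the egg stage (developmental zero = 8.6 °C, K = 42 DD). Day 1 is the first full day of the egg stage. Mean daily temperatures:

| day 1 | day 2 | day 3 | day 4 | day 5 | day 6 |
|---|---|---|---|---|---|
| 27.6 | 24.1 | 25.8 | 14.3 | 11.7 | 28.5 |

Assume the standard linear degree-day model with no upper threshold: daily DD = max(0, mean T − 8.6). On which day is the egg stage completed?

Daily DD above 8.6 °C: 19.0, 15.5, 17.2, 5.7, 3.1, 19.9.
Cumulative: 19.0, 34.5, 51.7, 57.4, 60.5, 80.4.
The total first reaches 42 DD on day 3.

day 3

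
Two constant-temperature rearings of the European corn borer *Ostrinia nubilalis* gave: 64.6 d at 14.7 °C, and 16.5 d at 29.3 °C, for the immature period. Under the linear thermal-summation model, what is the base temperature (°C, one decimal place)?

9.7 °C

Equal thermal constants: D₁(T₁ − T_b) = D₂(T₂ − T_b).
64.6·(14.7 − T_b) = 16.5·(29.3 − T_b)
T_b = (64.6·14.7 − 16.5·29.3) / (64.6 − 16.5) = 466.17 / 48.1 = 9.692 °C ≈ 9.7 °C.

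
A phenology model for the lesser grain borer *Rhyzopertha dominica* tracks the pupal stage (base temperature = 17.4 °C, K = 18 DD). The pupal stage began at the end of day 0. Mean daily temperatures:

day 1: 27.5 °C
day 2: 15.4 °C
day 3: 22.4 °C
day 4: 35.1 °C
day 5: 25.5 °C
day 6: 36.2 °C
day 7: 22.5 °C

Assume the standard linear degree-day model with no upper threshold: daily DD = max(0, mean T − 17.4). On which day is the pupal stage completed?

Daily DD above 17.4 °C: 10.1, 0.0, 5.0, 17.7, 8.1, 18.8, 5.1.
Cumulative: 10.1, 10.1, 15.1, 32.8, 40.9, 59.7, 64.8.
The total first reaches 18 DD on day 4.

day 4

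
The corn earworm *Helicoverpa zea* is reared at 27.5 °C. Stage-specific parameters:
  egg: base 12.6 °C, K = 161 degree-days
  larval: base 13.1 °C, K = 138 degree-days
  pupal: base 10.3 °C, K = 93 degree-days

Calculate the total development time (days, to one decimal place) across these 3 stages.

egg: 161 / (27.5 − 12.6) = 161 / 14.9 = 10.805 d.
larval: 138 / (27.5 − 13.1) = 138 / 14.4 = 9.583 d.
pupal: 93 / (27.5 − 10.3) = 93 / 17.2 = 5.407 d.
Sum = 25.796 ≈ 25.8 days.

25.8 days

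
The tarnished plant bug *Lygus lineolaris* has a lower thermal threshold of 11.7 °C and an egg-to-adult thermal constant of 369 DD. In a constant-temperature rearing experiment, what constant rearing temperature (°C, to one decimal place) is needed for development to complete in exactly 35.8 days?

Required daily accumulation = 369 / 35.8 = 10.307 DD/day.
T = T_base + 10.307 = 11.7 + 10.307 = 22.007 ≈ 22.0 °C.

22.0 °C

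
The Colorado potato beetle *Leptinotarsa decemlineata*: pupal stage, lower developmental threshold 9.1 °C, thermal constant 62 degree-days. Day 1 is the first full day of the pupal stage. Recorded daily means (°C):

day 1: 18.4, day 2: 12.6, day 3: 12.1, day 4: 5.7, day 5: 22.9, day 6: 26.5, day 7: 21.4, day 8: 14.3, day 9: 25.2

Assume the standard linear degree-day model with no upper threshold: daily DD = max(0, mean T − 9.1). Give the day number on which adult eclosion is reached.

day 8

Daily DD above 9.1 °C: 9.3, 3.5, 3.0, 0.0, 13.8, 17.4, 12.3, 5.2, 16.1.
Cumulative: 9.3, 12.8, 15.8, 15.8, 29.6, 47.0, 59.3, 64.5, 80.6.
The total first reaches 62 DD on day 8.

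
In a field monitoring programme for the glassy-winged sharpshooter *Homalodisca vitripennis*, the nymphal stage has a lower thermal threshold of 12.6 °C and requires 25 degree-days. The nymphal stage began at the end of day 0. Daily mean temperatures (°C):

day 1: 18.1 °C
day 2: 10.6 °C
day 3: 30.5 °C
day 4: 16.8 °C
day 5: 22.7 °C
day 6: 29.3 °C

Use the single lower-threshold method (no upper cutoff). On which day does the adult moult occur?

day 4

Daily DD above 12.6 °C: 5.5, 0.0, 17.9, 4.2, 10.1, 16.7.
Cumulative: 5.5, 5.5, 23.4, 27.6, 37.7, 54.4.
The total first reaches 25 DD on day 4.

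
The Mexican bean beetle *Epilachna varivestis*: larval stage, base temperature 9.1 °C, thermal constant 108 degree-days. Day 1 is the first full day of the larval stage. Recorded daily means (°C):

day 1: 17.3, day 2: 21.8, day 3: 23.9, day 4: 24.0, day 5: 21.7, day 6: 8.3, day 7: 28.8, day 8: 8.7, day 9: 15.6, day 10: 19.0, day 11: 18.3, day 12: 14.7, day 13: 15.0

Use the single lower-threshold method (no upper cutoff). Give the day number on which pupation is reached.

day 11

Daily DD above 9.1 °C: 8.2, 12.7, 14.8, 14.9, 12.6, 0.0, 19.7, 0.0, 6.5, 9.9, 9.2, 5.6, 5.9.
Cumulative: 8.2, 20.9, 35.7, 50.6, 63.2, 63.2, 82.9, 82.9, 89.4, 99.3, 108.5, 114.1, 120.0.
The total first reaches 108 DD on day 11.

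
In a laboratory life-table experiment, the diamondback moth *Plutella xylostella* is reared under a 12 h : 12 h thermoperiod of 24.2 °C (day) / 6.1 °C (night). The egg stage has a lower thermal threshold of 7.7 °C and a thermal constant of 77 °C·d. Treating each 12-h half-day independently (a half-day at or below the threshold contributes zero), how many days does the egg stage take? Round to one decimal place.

9.3 days

Day half: max(0, 24.2 − 7.7) × 0.5 = 16.5 × 0.5 = 8.25 DD.
Night half: max(0, 6.1 − 7.7) × 0.5 = 0.0 × 0.5 = 0.00 DD.
Per 24 h: 8.25 DD/day.
Duration = 77 / 8.25 = 9.333 ≈ 9.3 days.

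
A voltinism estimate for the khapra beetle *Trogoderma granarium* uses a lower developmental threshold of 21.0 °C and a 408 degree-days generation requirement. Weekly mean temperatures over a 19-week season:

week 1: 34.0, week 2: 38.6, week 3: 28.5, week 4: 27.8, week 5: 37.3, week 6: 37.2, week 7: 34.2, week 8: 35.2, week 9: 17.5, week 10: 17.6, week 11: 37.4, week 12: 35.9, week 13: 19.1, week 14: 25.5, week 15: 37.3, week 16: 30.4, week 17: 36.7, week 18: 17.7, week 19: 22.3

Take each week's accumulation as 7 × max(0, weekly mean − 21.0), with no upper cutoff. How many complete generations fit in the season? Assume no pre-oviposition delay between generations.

Weekly DD (7 × max(0, T̄ − 21.0)): 91.0, 123.2, 52.5, 47.6, 114.1, 113.4, 92.4, 99.4, 0.0, 0.0, 114.8, 104.3, 0.0, 31.5, 114.1, 65.8, 109.9, 0.0, 9.1.
Season total = 1283.1 DD.
Complete generations = ⌊1283.1 / 408⌋ = 3.

3 generations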